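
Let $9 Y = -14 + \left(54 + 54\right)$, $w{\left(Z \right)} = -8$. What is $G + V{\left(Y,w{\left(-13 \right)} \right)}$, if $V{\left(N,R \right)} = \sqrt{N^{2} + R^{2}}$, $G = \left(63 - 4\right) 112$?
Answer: $6608 + \frac{2 \sqrt{3505}}{9} \approx 6621.2$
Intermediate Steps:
$G = 6608$ ($G = 59 \cdot 112 = 6608$)
$Y = \frac{94}{9}$ ($Y = \frac{-14 + \left(54 + 54\right)}{9} = \frac{-14 + 108}{9} = \frac{1}{9} \cdot 94 = \frac{94}{9} \approx 10.444$)
$G + V{\left(Y,w{\left(-13 \right)} \right)} = 6608 + \sqrt{\left(\frac{94}{9}\right)^{2} + \left(-8\right)^{2}} = 6608 + \sqrt{\frac{8836}{81} + 64} = 6608 + \sqrt{\frac{14020}{81}} = 6608 + \frac{2 \sqrt{3505}}{9}$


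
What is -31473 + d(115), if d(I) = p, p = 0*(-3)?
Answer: -31473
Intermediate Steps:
p = 0
d(I) = 0
-31473 + d(115) = -31473 + 0 = -31473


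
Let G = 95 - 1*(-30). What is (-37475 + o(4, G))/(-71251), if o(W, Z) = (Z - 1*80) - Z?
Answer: 37555/71251 ≈ 0.52708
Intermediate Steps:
G = 125 (G = 95 + 30 = 125)
o(W, Z) = -80 (o(W, Z) = (Z - 80) - Z = (-80 + Z) - Z = -80)
(-37475 + o(4, G))/(-71251) = (-37475 - 80)/(-71251) = -37555*(-1/71251) = 37555/71251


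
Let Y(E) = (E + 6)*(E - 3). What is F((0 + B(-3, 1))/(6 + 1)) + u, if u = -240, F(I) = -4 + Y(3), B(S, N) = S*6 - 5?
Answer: -244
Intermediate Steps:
Y(E) = (-3 + E)*(6 + E) (Y(E) = (6 + E)*(-3 + E) = (-3 + E)*(6 + E))
B(S, N) = -5 + 6*S (B(S, N) = 6*S - 5 = -5 + 6*S)
F(I) = -4 (F(I) = -4 + (-18 + 3² + 3*3) = -4 + (-18 + 9 + 9) = -4 + 0 = -4)
F((0 + B(-3, 1))/(6 + 1)) + u = -4 - 240 = -244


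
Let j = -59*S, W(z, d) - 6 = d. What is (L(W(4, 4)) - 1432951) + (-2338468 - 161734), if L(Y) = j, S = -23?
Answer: -3931796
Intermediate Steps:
W(z, d) = 6 + d
j = 1357 (j = -59*(-23) = 1357)
L(Y) = 1357
(L(W(4, 4)) - 1432951) + (-2338468 - 161734) = (1357 - 1432951) + (-2338468 - 161734) = -1431594 - 2500202 = -3931796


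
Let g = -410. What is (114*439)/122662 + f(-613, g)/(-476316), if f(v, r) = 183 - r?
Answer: 11882485985/29212936596 ≈ 0.40675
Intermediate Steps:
(114*439)/122662 + f(-613, g)/(-476316) = (114*439)/122662 + (183 - 1*(-410))/(-476316) = 50046*(1/122662) + (183 + 410)*(-1/476316) = 25023/61331 + 593*(-1/476316) = 25023/61331 - 593/476316 = 11882485985/29212936596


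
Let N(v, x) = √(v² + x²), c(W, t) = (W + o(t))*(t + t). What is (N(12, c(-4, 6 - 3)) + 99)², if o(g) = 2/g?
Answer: 10345 + 792*√34 ≈ 14963.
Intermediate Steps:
c(W, t) = 2*t*(W + 2/t) (c(W, t) = (W + 2/t)*(t + t) = (W + 2/t)*(2*t) = 2*t*(W + 2/t))
(N(12, c(-4, 6 - 3)) + 99)² = (√(12² + (4 + 2*(-4)*(6 - 3))²) + 99)² = (√(144 + (4 + 2*(-4)*3)²) + 99)² = (√(144 + (4 - 24)²) + 99)² = (√(144 + (-20)²) + 99)² = (√(144 + 400) + 99)² = (√544 + 99)² = (4*√34 + 99)² = (99 + 4*√34)²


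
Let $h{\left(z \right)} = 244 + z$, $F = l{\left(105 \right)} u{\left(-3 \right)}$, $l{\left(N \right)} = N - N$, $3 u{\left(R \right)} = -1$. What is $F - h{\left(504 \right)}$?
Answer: $-748$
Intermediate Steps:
$u{\left(R \right)} = - \frac{1}{3}$ ($u{\left(R \right)} = \frac{1}{3} \left(-1\right) = - \frac{1}{3}$)
$l{\left(N \right)} = 0$
$F = 0$ ($F = 0 \left(- \frac{1}{3}\right) = 0$)
$F - h{\left(504 \right)} = 0 - \left(244 + 504\right) = 0 - 748 = -748$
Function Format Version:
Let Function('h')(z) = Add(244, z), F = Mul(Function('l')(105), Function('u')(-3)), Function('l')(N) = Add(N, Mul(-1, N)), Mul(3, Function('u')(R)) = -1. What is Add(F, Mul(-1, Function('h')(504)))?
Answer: -748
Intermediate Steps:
Function('u')(R) = Rational(-1, 3) (Function('u')(R) = Mul(Rational(1, 3), -1) = Rational(-1, 3))
Function('l')(N) = 0
F = 0 (F = Mul(0, Rational(-1, 3)) = 0)
Add(F, Mul(-1, Function('h')(504))) = Add(0, Mul(-1, Add(244, 504))) = Add(0, Mul(-1, 748)) = Add(0, -748) = -748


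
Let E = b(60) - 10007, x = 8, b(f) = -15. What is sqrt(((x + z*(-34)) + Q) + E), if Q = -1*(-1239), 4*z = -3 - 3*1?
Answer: 2*I*sqrt(2181) ≈ 93.402*I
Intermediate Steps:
z = -3/2 (z = (-3 - 3*1)/4 = (-3 - 3)/4 = (1/4)*(-6) = -3/2 ≈ -1.5000)
E = -10022 (E = -15 - 10007 = -10022)
Q = 1239
sqrt(((x + z*(-34)) + Q) + E) = sqrt(((8 - 3/2*(-34)) + 1239) - 10022) = sqrt(((8 + 51) + 1239) - 10022) = sqrt((59 + 1239) - 10022) = sqrt(1298 - 10022) = sqrt(-8724) = 2*I*sqrt(2181)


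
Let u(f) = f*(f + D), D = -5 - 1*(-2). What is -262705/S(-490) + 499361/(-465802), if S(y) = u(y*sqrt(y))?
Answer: (-5862695377459*sqrt(10) + 5138424690*I)/(1597700860*(-3*I + 3430*sqrt(10))) ≈ -1.0698 + 6.176e-7*I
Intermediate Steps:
D = -3 (D = -5 + 2 = -3)
u(f) = f*(-3 + f) (u(f) = f*(f - 3) = f*(-3 + f))
S(y) = y**(3/2)*(-3 + y**(3/2)) (S(y) = (y*sqrt(y))*(-3 + y*sqrt(y)) = y**(3/2)*(-3 + y**(3/2)))
-262705/S(-490) + 499361/(-465802) = -262705/((-490)**3 - (-10290)*I*sqrt(10)) + 499361/(-465802) = -262705/(-117649000 - (-10290)*I*sqrt(10)) + 499361*(-1/465802) = -262705/(-117649000 + 10290*I*sqrt(10)) - 499361/465802 = -499361/465802 - 262705/(-117649000 + 10290*I*sqrt(10))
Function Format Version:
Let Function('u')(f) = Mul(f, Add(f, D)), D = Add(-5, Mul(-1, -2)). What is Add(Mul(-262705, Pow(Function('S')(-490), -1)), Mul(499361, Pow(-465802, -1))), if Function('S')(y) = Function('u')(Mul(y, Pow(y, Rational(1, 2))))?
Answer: Mul(Rational(1, 1597700860), Pow(Add(Mul(-3, I), Mul(3430, Pow(10, Rational(1, 2)))), -1), Add(Mul(-5862695377459, Pow(10, Rational(1, 2))), Mul(5138424690, I))) ≈ Add(-1.0698, Mul(6.1760e-7, I))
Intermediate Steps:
D = -3 (D = Add(-5, 2) = -3)
Function('u')(f) = Mul(f, Add(-3, f)) (Function('u')(f) = Mul(f, Add(f, -3)) = Mul(f, Add(-3, f)))
Function('S')(y) = Mul(Pow(y, Rational(3, 2)), Add(-3, Pow(y, Rational(3, 2)))) (Function('S')(y) = Mul(Mul(y, Pow(y, Rational(1, 2))), Add(-3, Mul(y, Pow(y, Rational(1, 2))))) = Mul(Pow(y, Rational(3, 2)), Add(-3, Pow(y, Rational(3, 2)))))
Add(Mul(-262705, Pow(Function('S')(-490), -1)), Mul(499361, Pow(-465802, -1))) = Add(Mul(-262705, Pow(Add(Pow(-490, 3), Mul(-3, Pow(-490, Rational(3, 2)))), -1)), Mul(499361, Pow(-465802, -1))) = Add(Mul(-262705, Pow(Add(-117649000, Mul(-3, Mul(-3430, I, Pow(10, Rational(1, 2))))), -1)), Mul(499361, Rational(-1, 465802))) = Add(Mul(-262705, Pow(Add(-117649000, Mul(10290, I, Pow(10, Rational(1, 2)))), -1)), Rational(-499361, 465802)) = Add(Rational(-499361, 465802), Mul(-262705, Pow(Add(-117649000, Mul(10290, I, Pow(10, Rational(1, 2)))), -1)))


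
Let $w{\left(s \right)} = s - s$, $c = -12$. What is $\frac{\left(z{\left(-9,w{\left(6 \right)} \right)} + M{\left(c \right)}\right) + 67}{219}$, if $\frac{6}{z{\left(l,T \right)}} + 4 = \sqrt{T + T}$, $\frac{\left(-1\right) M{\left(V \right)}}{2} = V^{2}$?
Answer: $- \frac{445}{438} \approx -1.016$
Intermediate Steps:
$M{\left(V \right)} = - 2 V^{2}$
$w{\left(s \right)} = 0$
$z{\left(l,T \right)} = \frac{6}{-4 + \sqrt{2} \sqrt{T}}$ ($z{\left(l,T \right)} = \frac{6}{-4 + \sqrt{T + T}} = \frac{6}{-4 + \sqrt{2 T}} = \frac{6}{-4 + \sqrt{2} \sqrt{T}}$)
$\frac{\left(z{\left(-9,w{\left(6 \right)} \right)} + M{\left(c \right)}\right) + 67}{219} = \frac{\left(\frac{6}{-4 + \sqrt{2} \sqrt{0}} - 2 \left(-12\right)^{2}\right) + 67}{219} = \left(\left(\frac{6}{-4 + \sqrt{2} \cdot 0} - 288\right) + 67\right) \frac{1}{219} = \left(\left(\frac{6}{-4 + 0} - 288\right) + 67\right) \frac{1}{219} = \left(\left(\frac{6}{-4} - 288\right) + 67\right) \frac{1}{219} = \left(\left(6 \left(- \frac{1}{4}\right) - 288\right) + 67\right) \frac{1}{219} = \left(\left(- \frac{3}{2} - 288\right) + 67\right) \frac{1}{219} = \left(- \frac{579}{2} + 67\right) \frac{1}{219} = \left(- \frac{445}{2}\right) \frac{1}{219} = - \frac{445}{438}$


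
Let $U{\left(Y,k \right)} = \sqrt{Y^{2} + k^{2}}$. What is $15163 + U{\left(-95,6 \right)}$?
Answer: $15163 + \sqrt{9061} \approx 15258.0$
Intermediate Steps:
$15163 + U{\left(-95,6 \right)} = 15163 + \sqrt{\left(-95\right)^{2} + 6^{2}} = 15163 + \sqrt{9025 + 36} = 15163 + \sqrt{9061}$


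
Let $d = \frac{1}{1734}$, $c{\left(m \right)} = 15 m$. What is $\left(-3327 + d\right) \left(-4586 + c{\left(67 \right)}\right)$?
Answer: $\frac{20658849877}{1734} \approx 1.1914 \cdot 10^{7}$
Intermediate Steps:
$d = \frac{1}{1734} \approx 0.0005767$
$\left(-3327 + d\right) \left(-4586 + c{\left(67 \right)}\right) = \left(-3327 + \frac{1}{1734}\right) \left(-4586 + 15 \cdot 67\right) = - \frac{5769017 \left(-4586 + 1005\right)}{1734} = \left(- \frac{5769017}{1734}\right) \left(-3581\right) = \frac{20658849877}{1734}$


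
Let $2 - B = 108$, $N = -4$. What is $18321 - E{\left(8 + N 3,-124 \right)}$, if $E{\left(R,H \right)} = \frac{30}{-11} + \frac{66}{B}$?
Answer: $\frac{10683096}{583} \approx 18324.0$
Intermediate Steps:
$B = -106$ ($B = 2 - 108 = -106$)
$E{\left(R,H \right)} = - \frac{1953}{583}$ ($E{\left(R,H \right)} = \frac{30}{-11} + \frac{66}{-106} = 30 \left(- \frac{1}{11}\right) + 66 \left(- \frac{1}{106}\right) = - \frac{30}{11} - \frac{33}{53} = - \frac{1953}{583}$)
$18321 - E{\left(8 + N 3,-124 \right)} = 18321 - - \frac{1953}{583} = 18321 + \frac{1953}{583} = \frac{10683096}{583}$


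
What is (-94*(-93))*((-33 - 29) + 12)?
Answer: -437100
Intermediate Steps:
(-94*(-93))*((-33 - 29) + 12) = 8742*(-62 + 12) = 8742*(-50) = -437100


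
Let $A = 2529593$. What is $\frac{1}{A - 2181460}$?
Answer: $\frac{1}{348133} \approx 2.8725 \cdot 10^{-6}$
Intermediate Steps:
$\frac{1}{A - 2181460} = \frac{1}{2529593 - 2181460} = \frac{1}{348133}$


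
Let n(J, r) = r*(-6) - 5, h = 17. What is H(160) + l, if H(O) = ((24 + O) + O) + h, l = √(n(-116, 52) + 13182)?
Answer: 361 + √12865 ≈ 474.42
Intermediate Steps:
n(J, r) = -5 - 6*r (n(J, r) = -6*r - 5 = -5 - 6*r)
l = √12865 (l = √((-5 - 6*52) + 13182) = √((-5 - 312) + 13182) = √(-317 + 13182) = √12865 ≈ 113.42)
H(O) = 41 + 2*O (H(O) = ((24 + O) + O) + 17 = (24 + 2*O) + 17 = 41 + 2*O)
H(160) + l = (41 + 2*160) + √12865 = (41 + 320) + √12865 = 361 + √12865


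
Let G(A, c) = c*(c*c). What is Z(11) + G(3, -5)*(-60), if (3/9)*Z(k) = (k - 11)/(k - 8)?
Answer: 7500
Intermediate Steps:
Z(k) = 3*(-11 + k)/(-8 + k) (Z(k) = 3*((k - 11)/(k - 8)) = 3*((-11 + k)/(-8 + k)) = 3*(-11 + k)/(-8 + k))
G(A, c) = c**3 (G(A, c) = c*c**2 = c**3)
Z(11) + G(3, -5)*(-60) = 3*(-11 + 11)/(-8 + 11) + (-5)**3*(-60) = 3*0/3 - 125*(-60) = 3*(1/3)*0 + 7500 = 0 + 7500 = 7500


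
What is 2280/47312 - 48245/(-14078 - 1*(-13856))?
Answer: 71346050/328227 ≈ 217.37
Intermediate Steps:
2280/47312 - 48245/(-14078 - 1*(-13856)) = 2280*(1/47312) - 48245/(-14078 + 13856) = 285/5914 - 48245/(-222) = 285/5914 - 48245*(-1/222) = 285/5914 + 48245/222 = 71346050/328227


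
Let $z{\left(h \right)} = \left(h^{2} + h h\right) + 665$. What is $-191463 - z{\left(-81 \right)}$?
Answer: $-205250$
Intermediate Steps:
$z{\left(h \right)} = 665 + 2 h^{2}$ ($z{\left(h \right)} = \left(h^{2} + h^{2}\right) + 665 = 2 h^{2} + 665 = 665 + 2 h^{2}$)
$-191463 - z{\left(-81 \right)} = -191463 - \left(665 + 2 \left(-81\right)^{2}\right) = -191463 - \left(665 + 2 \cdot 6561\right) = -191463 - \left(665 + 13122\right) = -191463 - 13787 = -205250$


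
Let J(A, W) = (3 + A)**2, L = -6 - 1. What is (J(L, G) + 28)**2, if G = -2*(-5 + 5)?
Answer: 1936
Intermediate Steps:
L = -7
G = 0 (G = -2*0 = 0)
(J(L, G) + 28)**2 = ((3 - 7)**2 + 28)**2 = ((-4)**2 + 28)**2 = (16 + 28)**2 = 44**2 = 1936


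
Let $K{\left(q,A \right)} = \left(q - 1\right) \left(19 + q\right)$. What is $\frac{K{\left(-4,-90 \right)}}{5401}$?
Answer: $- \frac{75}{5401} \approx -0.013886$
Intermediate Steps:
$K{\left(q,A \right)} = \left(-1 + q\right) \left(19 + q\right)$
$\frac{K{\left(-4,-90 \right)}}{5401} = \frac{-19 + \left(-4\right)^{2} + 18 \left(-4\right)}{5401} = \left(-19 + 16 - 72\right) \frac{1}{5401} = \left(-75\right) \frac{1}{5401} = - \frac{75}{5401}$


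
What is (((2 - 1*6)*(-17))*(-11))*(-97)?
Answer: 72556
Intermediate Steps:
(((2 - 1*6)*(-17))*(-11))*(-97) = (((2 - 6)*(-17))*(-11))*(-97) = (-4*(-17)*(-11))*(-97) = (68*(-11))*(-97) = -748*(-97) = 72556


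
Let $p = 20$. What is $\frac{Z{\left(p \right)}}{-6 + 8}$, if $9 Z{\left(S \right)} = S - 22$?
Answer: $- \frac{1}{9} \approx -0.11111$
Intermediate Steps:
$Z{\left(S \right)} = - \frac{22}{9} + \frac{S}{9}$ ($Z{\left(S \right)} = \frac{S - 22}{9} = \frac{-22 + S}{9} = - \frac{22}{9} + \frac{S}{9}$)
$\frac{Z{\left(p \right)}}{-6 + 8} = \frac{- \frac{22}{9} + \frac{1}{9} \cdot 20}{-6 + 8} = \frac{- \frac{22}{9} + \frac{20}{9}}{2} = \frac{1}{2} \left(- \frac{2}{9}\right) = - \frac{1}{9}$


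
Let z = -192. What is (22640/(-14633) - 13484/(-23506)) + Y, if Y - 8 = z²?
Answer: 6341139929694/171981649 ≈ 36871.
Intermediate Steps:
Y = 36872 (Y = 8 + (-192)² = 8 + 36864 = 36872)
(22640/(-14633) - 13484/(-23506)) + Y = (22640/(-14633) - 13484/(-23506)) + 36872 = (22640*(-1/14633) - 13484*(-1/23506)) + 36872 = (-22640/14633 + 6742/11753) + 36872 = -167432234/171981649 + 36872 = 6341139929694/171981649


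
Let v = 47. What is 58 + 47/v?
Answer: 59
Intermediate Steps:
58 + 47/v = 58 + 47/47 = 58 + 47*(1/47) = 58 + 1 = 59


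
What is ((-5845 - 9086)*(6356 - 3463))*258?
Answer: -11144408814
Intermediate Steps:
((-5845 - 9086)*(6356 - 3463))*258 = -14931*2893*258 = -43195383*258 = -11144408814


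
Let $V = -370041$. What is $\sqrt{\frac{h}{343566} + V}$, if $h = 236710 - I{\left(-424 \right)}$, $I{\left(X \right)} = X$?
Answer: $\frac{2 i \sqrt{303324088347158}}{57261} \approx 608.31 i$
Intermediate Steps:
$h = 237134$ ($h = 236710 - -424 = 236710 + 424 = 237134$)
$\sqrt{\frac{h}{343566} + V} = \sqrt{\frac{237134}{343566} - 370041} = \sqrt{237134 \cdot \frac{1}{343566} - 370041} = \sqrt{\frac{118567}{171783} - 370041} = \sqrt{- \frac{63566634536}{171783}} = \frac{2 i \sqrt{303324088347158}}{57261}$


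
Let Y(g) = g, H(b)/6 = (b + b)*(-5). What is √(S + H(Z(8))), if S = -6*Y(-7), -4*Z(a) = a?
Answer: 9*√2 ≈ 12.728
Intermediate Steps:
Z(a) = -a/4
H(b) = -60*b (H(b) = 6*((b + b)*(-5)) = 6*((2*b)*(-5)) = 6*(-10*b) = -60*b)
S = 42 (S = -6*(-7) = 42)
√(S + H(Z(8))) = √(42 - (-15)*8) = √(42 - 60*(-2)) = √(42 + 120) = √162 = 9*√2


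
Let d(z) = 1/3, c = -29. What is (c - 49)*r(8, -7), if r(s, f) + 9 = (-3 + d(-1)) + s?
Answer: 286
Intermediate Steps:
d(z) = ⅓
r(s, f) = -35/3 + s (r(s, f) = -9 + ((-3 + ⅓) + s) = -9 + (-8/3 + s) = -35/3 + s)
(c - 49)*r(8, -7) = (-29 - 49)*(-35/3 + 8) = -78*(-11/3) = 286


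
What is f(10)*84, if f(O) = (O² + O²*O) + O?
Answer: 93240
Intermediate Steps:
f(O) = O + O² + O³ (f(O) = (O² + O³) + O = O + O² + O³)
f(10)*84 = (10*(1 + 10 + 10²))*84 = (10*(1 + 10 + 100))*84 = (10*111)*84 = 1110*84 = 93240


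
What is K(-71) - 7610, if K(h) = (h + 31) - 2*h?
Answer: -7508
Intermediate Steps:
K(h) = 31 - h (K(h) = (31 + h) - 2*h = 31 - h)
K(-71) - 7610 = (31 - 1*(-71)) - 7610 = (31 + 71) - 7610 = 102 - 7610 = -7508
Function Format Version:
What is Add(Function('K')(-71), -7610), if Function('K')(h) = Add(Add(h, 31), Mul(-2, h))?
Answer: -7508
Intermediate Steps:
Function('K')(h) = Add(31, Mul(-1, h)) (Function('K')(h) = Add(Add(31, h), Mul(-2, h)) = Add(31, Mul(-1, h)))
Add(Function('K')(-71), -7610) = Add(Add(31, Mul(-1, -71)), -7610) = Add(Add(31, 71), -7610) = Add(102, -7610) = -7508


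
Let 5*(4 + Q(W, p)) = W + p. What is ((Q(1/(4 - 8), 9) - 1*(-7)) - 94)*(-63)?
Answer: 22491/4 ≈ 5622.8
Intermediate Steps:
Q(W, p) = -4 + W/5 + p/5 (Q(W, p) = -4 + (W + p)/5 = -4 + (W/5 + p/5) = -4 + W/5 + p/5)
((Q(1/(4 - 8), 9) - 1*(-7)) - 94)*(-63) = (((-4 + 1/(5*(4 - 8)) + (⅕)*9) - 1*(-7)) - 94)*(-63) = (((-4 + (⅕)/(-4) + 9/5) + 7) - 94)*(-63) = (((-4 + (⅕)*(-¼) + 9/5) + 7) - 94)*(-63) = (((-4 - 1/20 + 9/5) + 7) - 94)*(-63) = ((-9/4 + 7) - 94)*(-63) = (19/4 - 94)*(-63) = -357/4*(-63) = 22491/4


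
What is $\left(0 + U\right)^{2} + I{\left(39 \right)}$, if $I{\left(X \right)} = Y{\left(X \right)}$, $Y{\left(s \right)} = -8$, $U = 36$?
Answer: $1288$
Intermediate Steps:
$I{\left(X \right)} = -8$
$\left(0 + U\right)^{2} + I{\left(39 \right)} = \left(0 + 36\right)^{2} - 8 = 36^{2} - 8 = 1296 - 8 = 1288$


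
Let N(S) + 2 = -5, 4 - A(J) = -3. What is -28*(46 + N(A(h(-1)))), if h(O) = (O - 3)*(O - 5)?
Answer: -1092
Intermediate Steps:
h(O) = (-5 + O)*(-3 + O) (h(O) = (-3 + O)*(-5 + O) = (-5 + O)*(-3 + O))
A(J) = 7 (A(J) = 4 - 1*(-3) = 4 + 3 = 7)
N(S) = -7 (N(S) = -2 - 5 = -7)
-28*(46 + N(A(h(-1)))) = -28*(46 - 7) = -28*39 = -1092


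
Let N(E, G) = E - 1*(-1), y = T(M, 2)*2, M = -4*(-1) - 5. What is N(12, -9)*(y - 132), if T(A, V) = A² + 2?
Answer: -1638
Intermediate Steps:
M = -1 (M = 4 - 5 = -1)
T(A, V) = 2 + A²
y = 6 (y = (2 + (-1)²)*2 = (2 + 1)*2 = 3*2 = 6)
N(E, G) = 1 + E (N(E, G) = E + 1 = 1 + E)
N(12, -9)*(y - 132) = (1 + 12)*(6 - 132) = 13*(-126) = -1638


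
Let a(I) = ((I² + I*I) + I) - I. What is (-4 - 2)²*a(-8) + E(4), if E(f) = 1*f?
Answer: 4612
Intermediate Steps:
E(f) = f
a(I) = 2*I² (a(I) = ((I² + I²) + I) - I = (2*I² + I) - I = (I + 2*I²) - I = 2*I²)
(-4 - 2)²*a(-8) + E(4) = (-4 - 2)²*(2*(-8)²) + 4 = (-6)²*(2*64) + 4 = 36*128 + 4 = 4608 + 4 = 4612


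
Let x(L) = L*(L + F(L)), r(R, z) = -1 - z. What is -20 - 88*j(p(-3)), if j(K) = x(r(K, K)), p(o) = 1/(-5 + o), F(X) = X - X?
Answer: -699/8 ≈ -87.375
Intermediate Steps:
F(X) = 0
x(L) = L² (x(L) = L*(L + 0) = L*L = L²)
j(K) = (-1 - K)²
-20 - 88*j(p(-3)) = -20 - 88*(1 + 1/(-5 - 3))² = -20 - 88*(1 + 1/(-8))² = -20 - 88*(1 - ⅛)² = -20 - 88*(7/8)² = -20 - 88*49/64 = -20 - 539/8 = -699/8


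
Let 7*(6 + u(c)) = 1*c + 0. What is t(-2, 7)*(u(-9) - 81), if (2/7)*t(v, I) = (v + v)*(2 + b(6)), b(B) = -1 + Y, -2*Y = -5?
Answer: 4326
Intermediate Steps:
Y = 5/2 (Y = -1/2*(-5) = 5/2 ≈ 2.5000)
b(B) = 3/2 (b(B) = -1 + 5/2 = 3/2)
t(v, I) = 49*v/2 (t(v, I) = 7*((v + v)*(2 + 3/2))/2 = 7*((2*v)*(7/2))/2 = 7*(7*v)/2 = 49*v/2)
u(c) = -6 + c/7 (u(c) = -6 + (1*c + 0)/7 = -6 + (c + 0)/7 = -6 + c/7)
t(-2, 7)*(u(-9) - 81) = ((49/2)*(-2))*((-6 + (1/7)*(-9)) - 81) = -49*((-6 - 9/7) - 81) = -49*(-51/7 - 81) = -49*(-618/7) = 4326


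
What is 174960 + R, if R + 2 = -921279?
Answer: -746321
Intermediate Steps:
R = -921281 (R = -2 - 921279 = -921281)
174960 + R = 174960 - 921281 = -746321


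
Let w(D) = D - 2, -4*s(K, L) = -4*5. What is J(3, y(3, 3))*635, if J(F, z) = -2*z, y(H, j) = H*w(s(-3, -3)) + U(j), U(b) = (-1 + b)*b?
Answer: -19050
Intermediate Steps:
s(K, L) = 5 (s(K, L) = -(-1)*5 = -¼*(-20) = 5)
U(b) = b*(-1 + b)
w(D) = -2 + D
y(H, j) = 3*H + j*(-1 + j) (y(H, j) = H*(-2 + 5) + j*(-1 + j) = H*3 + j*(-1 + j) = 3*H + j*(-1 + j))
J(3, y(3, 3))*635 = -2*(3*3 + 3*(-1 + 3))*635 = -2*(9 + 3*2)*635 = -2*(9 + 6)*635 = -2*15*635 = -30*635 = -19050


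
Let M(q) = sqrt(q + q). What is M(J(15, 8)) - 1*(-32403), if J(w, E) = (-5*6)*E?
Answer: 32403 + 4*I*sqrt(30) ≈ 32403.0 + 21.909*I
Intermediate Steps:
J(w, E) = -30*E
M(q) = sqrt(2)*sqrt(q) (M(q) = sqrt(2*q) = sqrt(2)*sqrt(q))
M(J(15, 8)) - 1*(-32403) = sqrt(2)*sqrt(-30*8) - 1*(-32403) = sqrt(2)*sqrt(-240) + 32403 = sqrt(2)*(4*I*sqrt(15)) + 32403 = 4*I*sqrt(30) + 32403 = 32403 + 4*I*sqrt(30)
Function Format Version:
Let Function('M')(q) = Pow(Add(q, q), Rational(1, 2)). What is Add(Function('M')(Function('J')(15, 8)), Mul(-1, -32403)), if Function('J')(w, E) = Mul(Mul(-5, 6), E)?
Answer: Add(32403, Mul(4, I, Pow(30, Rational(1, 2)))) ≈ Add(32403., Mul(21.909, I))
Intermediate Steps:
Function('J')(w, E) = Mul(-30, E)
Function('M')(q) = Mul(Pow(2, Rational(1, 2)), Pow(q, Rational(1, 2))) (Function('M')(q) = Pow(Mul(2, q), Rational(1, 2)) = Mul(Pow(2, Rational(1, 2)), Pow(q, Rational(1, 2))))
Add(Function('M')(Function('J')(15, 8)), Mul(-1, -32403)) = Add(Mul(Pow(2, Rational(1, 2)), Pow(Mul(-30, 8), Rational(1, 2))), Mul(-1, -32403)) = Add(Mul(Pow(2, Rational(1, 2)), Pow(-240, Rational(1, 2))), 32403) = Add(Mul(Pow(2, Rational(1, 2)), Mul(4, I, Pow(15, Rational(1, 2)))), 32403) = Add(Mul(4, I, Pow(30, Rational(1, 2))), 32403) = Add(32403, Mul(4, I, Pow(30, Rational(1, 2))))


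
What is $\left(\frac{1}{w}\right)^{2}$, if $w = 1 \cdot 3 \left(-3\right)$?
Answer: $\frac{1}{81} \approx 0.012346$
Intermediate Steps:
$w = -9$ ($w = 3 \left(-3\right) = -9$)
$\left(\frac{1}{w}\right)^{2} = \left(\frac{1}{-9}\right)^{2} = \left(- \frac{1}{9}\right)^{2} = \frac{1}{81}$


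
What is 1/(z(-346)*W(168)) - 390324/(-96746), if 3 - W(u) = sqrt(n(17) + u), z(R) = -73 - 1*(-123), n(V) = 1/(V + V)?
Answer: 26378556327/6538820275 - sqrt(194242)/270350 ≈ 4.0325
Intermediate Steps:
n(V) = 1/(2*V)
z(R) = 50 (z(R) = -73 + 123 = 50)
W(u) = 3 - sqrt(1/34 + u) (W(u) = 3 - sqrt((1/2)/17 + u) = 3 - sqrt((1/2)*(1/17) + u) = 3 - sqrt(1/34 + u))
1/(z(-346)*W(168)) - 390324/(-96746) = 1/(50*(3 - sqrt(34 + 1156*168)/34)) - 390324/(-96746) = 1/(50*(3 - sqrt(34 + 194208)/34)) - 390324*(-1/96746) = 1/(50*(3 - sqrt(194242)/34)) + 195162/48373 = 195162/48373 + 1/(50*(3 - sqrt(194242)/34))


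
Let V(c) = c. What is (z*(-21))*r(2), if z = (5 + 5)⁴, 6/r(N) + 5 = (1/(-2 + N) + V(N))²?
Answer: 0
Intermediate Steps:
r(N) = 6/(-5 + (N + 1/(-2 + N))²) (r(N) = 6/(-5 + (1/(-2 + N) + N)²) = 6/(-5 + (N + 1/(-2 + N))²))
z = 10000 (z = 10⁴ = 10000)
(z*(-21))*r(2) = (10000*(-21))*(-6*(-2 + 2)²/(-(1 + 2² - 2*2)² + 5*(-2 + 2)²)) = -(-1260000)*0²/(-(1 + 4 - 4)² + 5*0²) = -(-1260000)*0/(-1*1² + 5*0) = -(-1260000)*0/(-1*1 + 0) = -(-1260000)*0/(-1 + 0) = -(-1260000)*0/(-1) = -(-1260000)*0*(-1) = -210000*0 = 0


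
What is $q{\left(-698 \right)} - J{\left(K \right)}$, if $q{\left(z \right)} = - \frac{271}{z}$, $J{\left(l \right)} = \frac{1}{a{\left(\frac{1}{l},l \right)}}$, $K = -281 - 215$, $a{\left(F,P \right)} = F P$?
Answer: $- \frac{427}{698} \approx -0.61175$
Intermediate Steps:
$K = -496$ ($K = -281 - 215 = -496$)
$J{\left(l \right)} = 1$ ($J{\left(l \right)} = \frac{1}{\frac{1}{l} l} = 1^{-1} = 1$)
$q{\left(-698 \right)} - J{\left(K \right)} = - \frac{271}{-698} - 1 = \left(-271\right) \left(- \frac{1}{698}\right) - 1 = \frac{271}{698} - 1 = - \frac{427}{698}$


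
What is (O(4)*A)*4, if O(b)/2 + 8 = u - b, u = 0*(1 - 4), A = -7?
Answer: 672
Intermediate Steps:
u = 0 (u = 0*(-3) = 0)
O(b) = -16 - 2*b (O(b) = -16 + 2*(0 - b) = -16 + 2*(-b) = -16 - 2*b)
(O(4)*A)*4 = ((-16 - 2*4)*(-7))*4 = ((-16 - 8)*(-7))*4 = -24*(-7)*4 = 168*4 = 672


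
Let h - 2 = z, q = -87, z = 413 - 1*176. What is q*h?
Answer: -20793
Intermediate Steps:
z = 237 (z = 413 - 176 = 237)
h = 239 (h = 2 + 237 = 239)
q*h = -87*239 = -20793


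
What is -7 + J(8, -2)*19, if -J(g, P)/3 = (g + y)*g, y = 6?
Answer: -6391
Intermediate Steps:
J(g, P) = -3*g*(6 + g) (J(g, P) = -3*(g + 6)*g = -3*(6 + g)*g = -3*g*(6 + g))
-7 + J(8, -2)*19 = -7 - 3*8*(6 + 8)*19 = -7 - 3*8*14*19 = -7 - 336*19 = -7 - 6384 = -6391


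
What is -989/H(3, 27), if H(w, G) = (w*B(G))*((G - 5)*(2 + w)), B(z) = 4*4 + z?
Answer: -23/330 ≈ -0.069697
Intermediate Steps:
B(z) = 16 + z
H(w, G) = w*(-5 + G)*(2 + w)*(16 + G) (H(w, G) = (w*(16 + G))*((G - 5)*(2 + w)) = (w*(16 + G))*((-5 + G)*(2 + w)) = w*(-5 + G)*(2 + w)*(16 + G))
-989/H(3, 27) = -989*1/(3*(16 + 27)*(-10 - 5*3 + 2*27 + 27*3)) = -989*1/(129*(-10 - 15 + 54 + 81)) = -989/(3*43*110) = -989/14190 = -989*1/14190 = -23/330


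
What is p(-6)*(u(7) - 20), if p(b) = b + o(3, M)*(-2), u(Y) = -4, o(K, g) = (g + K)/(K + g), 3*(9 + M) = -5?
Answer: 192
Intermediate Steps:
M = -32/3 (M = -9 + (⅓)*(-5) = -9 - 5/3 = -32/3 ≈ -10.667)
o(K, g) = 1 (o(K, g) = (K + g)/(K + g) = 1)
p(b) = -2 + b (p(b) = b + 1*(-2) = b - 2 = -2 + b)
p(-6)*(u(7) - 20) = (-2 - 6)*(-4 - 20) = -8*(-24) = 192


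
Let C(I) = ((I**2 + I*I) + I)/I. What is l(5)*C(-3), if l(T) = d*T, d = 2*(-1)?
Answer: 50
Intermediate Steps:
d = -2
l(T) = -2*T
C(I) = (I + 2*I**2)/I (C(I) = ((I**2 + I**2) + I)/I = (2*I**2 + I)/I = (I + 2*I**2)/I)
l(5)*C(-3) = (-2*5)*(1 + 2*(-3)) = -10*(1 - 6) = -10*(-5) = 50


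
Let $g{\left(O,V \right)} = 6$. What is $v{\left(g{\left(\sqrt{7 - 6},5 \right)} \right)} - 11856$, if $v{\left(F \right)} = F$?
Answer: $-11850$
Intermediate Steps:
$v{\left(g{\left(\sqrt{7 - 6},5 \right)} \right)} - 11856 = 6 - 11856 = -11850$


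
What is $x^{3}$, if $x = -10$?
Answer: $-1000$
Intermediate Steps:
$x^{3} = \left(-10\right)^{3} = -1000$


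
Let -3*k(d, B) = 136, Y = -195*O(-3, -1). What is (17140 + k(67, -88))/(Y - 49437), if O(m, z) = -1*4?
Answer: -51284/145971 ≈ -0.35133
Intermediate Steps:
O(m, z) = -4
Y = 780 (Y = -195*(-4) = 780)
k(d, B) = -136/3 (k(d, B) = -⅓*136 = -136/3)
(17140 + k(67, -88))/(Y - 49437) = (17140 - 136/3)/(780 - 49437) = (51284/3)/(-48657) = (51284/3)*(-1/48657) = -51284/145971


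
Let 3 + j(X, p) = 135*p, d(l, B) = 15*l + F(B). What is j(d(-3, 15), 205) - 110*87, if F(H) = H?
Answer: 18102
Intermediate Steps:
d(l, B) = B + 15*l (d(l, B) = 15*l + B = B + 15*l)
j(X, p) = -3 + 135*p
j(d(-3, 15), 205) - 110*87 = (-3 + 135*205) - 110*87 = (-3 + 27675) - 9570 = 27672 - 9570 = 18102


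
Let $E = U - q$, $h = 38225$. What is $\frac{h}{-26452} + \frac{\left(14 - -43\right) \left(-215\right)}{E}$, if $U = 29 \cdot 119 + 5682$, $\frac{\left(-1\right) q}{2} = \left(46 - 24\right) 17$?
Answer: $- \frac{701870485}{261372212} \approx -2.6853$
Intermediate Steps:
$q = -748$ ($q = - 2 \left(46 - 24\right) 17 = - 2 \cdot 22 \cdot 17 = \left(-2\right) 374 = -748$)
$U = 9133$ ($U = 3451 + 5682 = 9133$)
$E = 9881$ ($E = 9133 - -748 = 9133 + 748 = 9881$)
$\frac{h}{-26452} + \frac{\left(14 - -43\right) \left(-215\right)}{E} = \frac{38225}{-26452} + \frac{\left(14 - -43\right) \left(-215\right)}{9881} = 38225 \left(- \frac{1}{26452}\right) + \left(14 + 43\right) \left(-215\right) \frac{1}{9881} = - \frac{38225}{26452} + 57 \left(-215\right) \frac{1}{9881} = - \frac{38225}{26452} - \frac{12255}{9881} = - \frac{701870485}{261372212}$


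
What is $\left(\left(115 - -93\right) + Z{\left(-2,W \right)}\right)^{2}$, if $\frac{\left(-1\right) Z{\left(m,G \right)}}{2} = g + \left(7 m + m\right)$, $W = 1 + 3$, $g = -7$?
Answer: $64516$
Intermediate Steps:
$W = 4$
$Z{\left(m,G \right)} = 14 - 16 m$ ($Z{\left(m,G \right)} = - 2 \left(-7 + \left(7 m + m\right)\right) = - 2 \left(-7 + 8 m\right) = 14 - 16 m$)
$\left(\left(115 - -93\right) + Z{\left(-2,W \right)}\right)^{2} = \left(\left(115 - -93\right) + \left(14 - -32\right)\right)^{2} = \left(\left(115 + 93\right) + \left(14 + 32\right)\right)^{2} = \left(208 + 46\right)^{2} = 254^{2} = 64516$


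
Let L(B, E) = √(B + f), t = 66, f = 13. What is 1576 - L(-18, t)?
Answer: 1576 - I*√5 ≈ 1576.0 - 2.2361*I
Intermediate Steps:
L(B, E) = √(13 + B) (L(B, E) = √(B + 13) = √(13 + B))
1576 - L(-18, t) = 1576 - √(13 - 18) = 1576 - √(-5) = 1576 - I*√5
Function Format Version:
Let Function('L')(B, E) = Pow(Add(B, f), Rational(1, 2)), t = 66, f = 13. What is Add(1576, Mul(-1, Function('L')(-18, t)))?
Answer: Add(1576, Mul(-1, I, Pow(5, Rational(1, 2)))) ≈ Add(1576.0, Mul(-2.2361, I))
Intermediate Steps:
Function('L')(B, E) = Pow(Add(13, B), Rational(1, 2)) (Function('L')(B, E) = Pow(Add(B, 13), Rational(1, 2)) = Pow(Add(13, B), Rational(1, 2)))
Add(1576, Mul(-1, Function('L')(-18, t))) = Add(1576, Mul(-1, Pow(Add(13, -18), Rational(1, 2)))) = Add(1576, Mul(-1, Pow(-5, Rational(1, 2)))) = Add(1576, Mul(-1, Mul(I, Pow(5, Rational(1, 2))))) = Add(1576, Mul(-1, I, Pow(5, Rational(1, 2))))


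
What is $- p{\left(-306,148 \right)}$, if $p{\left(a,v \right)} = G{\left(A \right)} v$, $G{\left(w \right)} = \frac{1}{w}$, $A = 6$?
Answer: $- \frac{74}{3} \approx -24.667$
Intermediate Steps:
$p{\left(a,v \right)} = \frac{v}{6}$
$- p{\left(-306,148 \right)} = - \frac{148}{6} = \left(-1\right) \frac{74}{3} = - \frac{74}{3}$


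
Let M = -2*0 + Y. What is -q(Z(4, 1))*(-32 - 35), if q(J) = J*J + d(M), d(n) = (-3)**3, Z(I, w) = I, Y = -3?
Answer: -737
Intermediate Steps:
M = -3 (M = -2*0 - 3 = 0 - 3 = -3)
d(n) = -27
q(J) = -27 + J**2 (q(J) = J*J - 27 = J**2 - 27 = -27 + J**2)
-q(Z(4, 1))*(-32 - 35) = -(-27 + 4**2)*(-32 - 35) = -(-27 + 16)*(-67) = -(-11)*(-67) = -1*737 = -737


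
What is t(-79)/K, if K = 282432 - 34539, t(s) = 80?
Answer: 80/247893 ≈ 0.00032272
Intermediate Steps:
K = 247893
t(-79)/K = 80/247893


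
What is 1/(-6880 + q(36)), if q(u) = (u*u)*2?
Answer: -1/4288 ≈ -0.00023321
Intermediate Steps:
q(u) = 2*u² (q(u) = u²*2 = 2*u²)
1/(-6880 + q(36)) = 1/(-6880 + 2*36²) = 1/(-6880 + 2*1296) = 1/(-6880 + 2592) = 1/(-4288) = -1/4288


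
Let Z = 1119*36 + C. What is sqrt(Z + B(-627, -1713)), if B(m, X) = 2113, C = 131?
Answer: 4*sqrt(2658) ≈ 206.22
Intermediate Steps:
Z = 40415 (Z = 1119*36 + 131 = 40284 + 131 = 40415)
sqrt(Z + B(-627, -1713)) = sqrt(40415 + 2113) = sqrt(42528) = 4*sqrt(2658)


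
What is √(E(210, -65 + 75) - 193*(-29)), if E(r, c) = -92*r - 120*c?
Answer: I*√14923 ≈ 122.16*I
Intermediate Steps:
E(r, c) = -120*c - 92*r
√(E(210, -65 + 75) - 193*(-29)) = √((-120*(-65 + 75) - 92*210) - 193*(-29)) = √((-120*10 - 19320) + 5597) = √((-1200 - 19320) + 5597) = √(-20520 + 5597) = √(-14923) = I*√14923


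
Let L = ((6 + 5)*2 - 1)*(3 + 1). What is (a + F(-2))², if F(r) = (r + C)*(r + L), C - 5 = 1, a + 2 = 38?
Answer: 132496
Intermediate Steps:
a = 36 (a = -2 + 38 = 36)
C = 6 (C = 5 + 1 = 6)
L = 84 (L = (11*2 - 1)*4 = (22 - 1)*4 = 21*4 = 84)
F(r) = (6 + r)*(84 + r) (F(r) = (r + 6)*(r + 84) = (6 + r)*(84 + r))
(a + F(-2))² = (36 + (504 + (-2)² + 90*(-2)))² = (36 + (504 + 4 - 180))² = (36 + 328)² = 364² = 132496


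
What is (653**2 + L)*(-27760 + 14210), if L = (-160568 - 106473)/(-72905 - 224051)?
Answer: -857884226254875/148478 ≈ -5.7779e+9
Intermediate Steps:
L = 267041/296956 (L = -267041/(-296956) = -267041*(-1/296956) = 267041/296956 ≈ 0.89926)
(653**2 + L)*(-27760 + 14210) = (653**2 + 267041/296956)*(-27760 + 14210) = (426409 + 267041/296956)*(-13550) = (126624978045/296956)*(-13550) = -857884226254875/148478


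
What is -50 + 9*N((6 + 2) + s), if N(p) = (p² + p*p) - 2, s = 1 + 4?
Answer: 2974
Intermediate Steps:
s = 5
N(p) = -2 + 2*p² (N(p) = (p² + p²) - 2 = 2*p² - 2 = -2 + 2*p²)
-50 + 9*N((6 + 2) + s) = -50 + 9*(-2 + 2*((6 + 2) + 5)²) = -50 + 9*(-2 + 2*(8 + 5)²) = -50 + 9*(-2 + 2*13²) = -50 + 9*(-2 + 2*169) = -50 + 9*(-2 + 338) = -50 + 9*336 = -50 + 3024 = 2974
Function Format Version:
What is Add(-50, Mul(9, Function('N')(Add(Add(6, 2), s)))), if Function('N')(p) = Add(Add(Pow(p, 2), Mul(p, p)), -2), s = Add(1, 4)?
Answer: 2974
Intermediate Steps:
s = 5
Function('N')(p) = Add(-2, Mul(2, Pow(p, 2))) (Function('N')(p) = Add(Add(Pow(p, 2), Pow(p, 2)), -2) = Add(Mul(2, Pow(p, 2)), -2) = Add(-2, Mul(2, Pow(p, 2))))
Add(-50, Mul(9, Function('N')(Add(Add(6, 2), s)))) = Add(-50, Mul(9, Add(-2, Mul(2, Pow(Add(Add(6, 2), 5), 2))))) = Add(-50, Mul(9, Add(-2, Mul(2, Pow(Add(8, 5), 2))))) = Add(-50, Mul(9, Add(-2, Mul(2, Pow(13, 2))))) = Add(-50, Mul(9, Add(-2, Mul(2, 169)))) = Add(-50, Mul(9, Add(-2, 338))) = Add(-50, Mul(9, 336)) = Add(-50, 3024) = 2974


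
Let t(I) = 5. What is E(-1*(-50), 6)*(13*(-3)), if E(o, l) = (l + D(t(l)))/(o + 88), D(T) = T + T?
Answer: -104/23 ≈ -4.5217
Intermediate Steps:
D(T) = 2*T
E(o, l) = (10 + l)/(88 + o) (E(o, l) = (l + 2*5)/(o + 88) = (l + 10)/(88 + o) = (10 + l)/(88 + o))
E(-1*(-50), 6)*(13*(-3)) = ((10 + 6)/(88 - 1*(-50)))*(13*(-3)) = (16/(88 + 50))*(-39) = (16/138)*(-39) = ((1/138)*16)*(-39) = (8/69)*(-39) = -104/23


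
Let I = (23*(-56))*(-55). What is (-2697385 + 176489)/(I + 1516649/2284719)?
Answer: -64713921216/1818550681 ≈ -35.585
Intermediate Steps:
I = 70840 (I = -1288*(-55) = 70840)
(-2697385 + 176489)/(I + 1516649/2284719) = (-2697385 + 176489)/(70840 + 1516649/2284719) = -2520896/(70840 + 1516649*(1/2284719)) = -2520896/(70840 + 17041/25671) = -2520896/1818550681/25671 = -2520896*25671/1818550681 = -64713921216/1818550681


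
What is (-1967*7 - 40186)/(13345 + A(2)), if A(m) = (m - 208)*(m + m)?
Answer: -53955/12521 ≈ -4.3092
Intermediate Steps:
A(m) = 2*m*(-208 + m) (A(m) = (-208 + m)*(2*m) = 2*m*(-208 + m))
(-1967*7 - 40186)/(13345 + A(2)) = (-1967*7 - 40186)/(13345 + 2*2*(-208 + 2)) = (-13769 - 40186)/(13345 + 2*2*(-206)) = -53955/(13345 - 824) = -53955/12521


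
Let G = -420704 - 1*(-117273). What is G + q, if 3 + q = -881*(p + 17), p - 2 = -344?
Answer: -17109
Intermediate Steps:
p = -342 (p = 2 - 344 = -342)
G = -303431 (G = -420704 + 117273 = -303431)
q = 286322 (q = -3 - 881*(-342 + 17) = -3 - 881*(-325) = -3 + 286325 = 286322)
G + q = -303431 + 286322 = -17109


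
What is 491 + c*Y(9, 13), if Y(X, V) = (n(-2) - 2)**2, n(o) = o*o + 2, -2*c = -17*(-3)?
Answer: 83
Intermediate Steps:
c = -51/2 (c = -(-17)*(-3)/2 = -1/2*51 = -51/2 ≈ -25.500)
n(o) = 2 + o**2 (n(o) = o**2 + 2 = 2 + o**2)
Y(X, V) = 16 (Y(X, V) = ((2 + (-2)**2) - 2)**2 = ((2 + 4) - 2)**2 = (6 - 2)**2 = 4**2 = 16)
491 + c*Y(9, 13) = 491 - 51/2*16 = 491 - 408 = 83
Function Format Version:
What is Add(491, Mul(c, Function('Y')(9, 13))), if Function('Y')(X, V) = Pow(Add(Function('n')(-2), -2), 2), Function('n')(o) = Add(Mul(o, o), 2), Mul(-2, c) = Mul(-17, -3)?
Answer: 83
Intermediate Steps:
c = Rational(-51, 2) (c = Mul(Rational(-1, 2), Mul(-17, -3)) = Mul(Rational(-1, 2), 51) = Rational(-51, 2) ≈ -25.500)
Function('n')(o) = Add(2, Pow(o, 2)) (Function('n')(o) = Add(Pow(o, 2), 2) = Add(2, Pow(o, 2)))
Function('Y')(X, V) = 16 (Function('Y')(X, V) = Pow(Add(Add(2, Pow(-2, 2)), -2), 2) = Pow(Add(Add(2, 4), -2), 2) = Pow(Add(6, -2), 2) = Pow(4, 2) = 16)
Add(491, Mul(c, Function('Y')(9, 13))) = Add(491, Mul(Rational(-51, 2), 16)) = Add(491, -408) = 83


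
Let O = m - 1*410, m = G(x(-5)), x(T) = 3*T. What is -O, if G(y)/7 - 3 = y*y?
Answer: -1186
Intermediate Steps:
G(y) = 21 + 7*y² (G(y) = 21 + 7*(y*y) = 21 + 7*y²)
m = 1596 (m = 21 + 7*(3*(-5))² = 21 + 7*(-15)² = 21 + 7*225 = 21 + 1575 = 1596)
O = 1186 (O = 1596 - 1*410 = 1596 - 410 = 1186)
-O = -1*1186 = -1186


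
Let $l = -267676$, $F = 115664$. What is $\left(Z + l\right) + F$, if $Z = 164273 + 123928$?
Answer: $136189$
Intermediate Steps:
$Z = 288201$
$\left(Z + l\right) + F = \left(288201 - 267676\right) + 115664 = 20525 + 115664 = 136189$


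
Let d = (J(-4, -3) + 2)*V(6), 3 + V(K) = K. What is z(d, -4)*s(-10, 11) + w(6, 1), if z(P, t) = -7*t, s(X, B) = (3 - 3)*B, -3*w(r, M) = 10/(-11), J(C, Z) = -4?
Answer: 10/33 ≈ 0.30303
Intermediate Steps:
V(K) = -3 + K
w(r, M) = 10/33 (w(r, M) = -10/(3*(-11)) = -10*(-1)/(3*11) = -⅓*(-10/11) = 10/33)
d = -6 (d = (-4 + 2)*(-3 + 6) = -2*3 = -6)
s(X, B) = 0 (s(X, B) = 0*B = 0)
z(d, -4)*s(-10, 11) + w(6, 1) = -7*(-4)*0 + 10/33 = 28*0 + 10/33 = 0 + 10/33 = 10/33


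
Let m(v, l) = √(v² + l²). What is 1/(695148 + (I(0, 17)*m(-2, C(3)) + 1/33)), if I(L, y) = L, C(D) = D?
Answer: 33/22939885 ≈ 1.4385e-6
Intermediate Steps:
m(v, l) = √(l² + v²)
1/(695148 + (I(0, 17)*m(-2, C(3)) + 1/33)) = 1/(695148 + (0*√(3² + (-2)²) + 1/33)) = 1/(695148 + (0*√(9 + 4) + 1/33)) = 1/(695148 + (0*√13 + 1/33)) = 1/(695148 + (0 + 1/33)) = 1/(695148 + 1/33) = 1/(22939885/33) = 33/22939885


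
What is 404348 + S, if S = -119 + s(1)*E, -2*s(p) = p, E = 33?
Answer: 808425/2 ≈ 4.0421e+5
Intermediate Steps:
s(p) = -p/2
S = -271/2 (S = -119 - ½*1*33 = -119 - ½*33 = -119 - 33/2 = -271/2 ≈ -135.50)
404348 + S = 404348 - 271/2 = 808425/2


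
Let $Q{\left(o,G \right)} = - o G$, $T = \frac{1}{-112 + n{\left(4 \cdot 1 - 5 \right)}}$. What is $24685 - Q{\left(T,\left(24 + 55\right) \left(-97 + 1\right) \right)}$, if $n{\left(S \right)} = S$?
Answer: $\frac{2796989}{113} \approx 24752.0$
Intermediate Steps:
$T = - \frac{1}{113}$ ($T = \frac{1}{-112 + \left(4 \cdot 1 - 5\right)} = \frac{1}{-112 + \left(4 - 5\right)} = \frac{1}{-112 - 1} = \frac{1}{-113} = - \frac{1}{113} \approx -0.0088496$)
$Q{\left(o,G \right)} = - G o$
$24685 - Q{\left(T,\left(24 + 55\right) \left(-97 + 1\right) \right)} = 24685 - \left(-1\right) \left(24 + 55\right) \left(-97 + 1\right) \left(- \frac{1}{113}\right) = 24685 - \left(-1\right) 79 \left(-96\right) \left(- \frac{1}{113}\right) = 24685 - \left(-1\right) \left(-7584\right) \left(- \frac{1}{113}\right) = 24685 - - \frac{7584}{113} = 24685 + \frac{7584}{113} = \frac{2796989}{113}$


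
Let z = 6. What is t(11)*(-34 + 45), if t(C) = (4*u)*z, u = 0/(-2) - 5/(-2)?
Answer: 660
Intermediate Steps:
u = 5/2 (u = 0*(-½) - 5*(-½) = 0 + 5/2 = 5/2 ≈ 2.5000)
t(C) = 60 (t(C) = (4*(5/2))*6 = 10*6 = 60)
t(11)*(-34 + 45) = 60*(-34 + 45) = 60*11 = 660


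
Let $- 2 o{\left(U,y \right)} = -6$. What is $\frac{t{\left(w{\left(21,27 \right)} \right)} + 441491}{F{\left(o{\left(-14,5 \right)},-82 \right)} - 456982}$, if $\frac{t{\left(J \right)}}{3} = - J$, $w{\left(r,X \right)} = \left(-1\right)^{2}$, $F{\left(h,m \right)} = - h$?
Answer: $- \frac{441488}{456985} \approx -0.96609$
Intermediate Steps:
$o{\left(U,y \right)} = 3$ ($o{\left(U,y \right)} = \left(- \frac{1}{2}\right) \left(-6\right) = 3$)
$w{\left(r,X \right)} = 1$
$t{\left(J \right)} = - 3 J$ ($t{\left(J \right)} = 3 \left(- J\right) = - 3 J$)
$\frac{t{\left(w{\left(21,27 \right)} \right)} + 441491}{F{\left(o{\left(-14,5 \right)},-82 \right)} - 456982} = \frac{\left(-3\right) 1 + 441491}{\left(-1\right) 3 - 456982} = \frac{-3 + 441491}{-3 - 456982} = \frac{441488}{-456985} = 441488 \left(- \frac{1}{456985}\right) = - \frac{441488}{456985}$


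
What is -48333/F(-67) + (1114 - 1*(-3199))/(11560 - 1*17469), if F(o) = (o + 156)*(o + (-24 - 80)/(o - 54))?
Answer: 1657134514/221515037 ≈ 7.4809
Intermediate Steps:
F(o) = (156 + o)*(o - 104/(-54 + o))
-48333/F(-67) + (1114 - 1*(-3199))/(11560 - 1*17469) = -48333*(-54 - 67)/(-16224 + (-67)**3 - 8528*(-67) + 102*(-67)**2) + (1114 - 1*(-3199))/(11560 - 1*17469) = -48333*(-121/(-16224 - 300763 + 571376 + 102*4489)) + (1114 + 3199)/(11560 - 17469) = -48333*(-121/(-16224 - 300763 + 571376 + 457878)) + 4313/(-5909) = -48333/((-1/121*712267)) + 4313*(-1/5909) = -48333/(-712267/121) - 227/311 = -48333*(-121/712267) - 227/311 = 5848293/712267 - 227/311 = 1657134514/221515037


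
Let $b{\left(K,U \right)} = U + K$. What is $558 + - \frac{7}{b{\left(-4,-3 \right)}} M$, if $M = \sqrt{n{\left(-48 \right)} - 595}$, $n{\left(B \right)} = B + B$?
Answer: $558 + i \sqrt{691} \approx 558.0 + 26.287 i$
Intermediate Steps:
$b{\left(K,U \right)} = K + U$
$n{\left(B \right)} = 2 B$
$M = i \sqrt{691}$ ($M = \sqrt{2 \left(-48\right) - 595} = \sqrt{-96 - 595} = \sqrt{-691} = i \sqrt{691} \approx 26.287 i$)
$558 + - \frac{7}{b{\left(-4,-3 \right)}} M = 558 + - \frac{7}{-4 - 3} i \sqrt{691} = 558 + - \frac{7}{-7} i \sqrt{691} = 558 + \left(-7\right) \left(- \frac{1}{7}\right) i \sqrt{691} = 558 + 1 i \sqrt{691} = 558 + i \sqrt{691}$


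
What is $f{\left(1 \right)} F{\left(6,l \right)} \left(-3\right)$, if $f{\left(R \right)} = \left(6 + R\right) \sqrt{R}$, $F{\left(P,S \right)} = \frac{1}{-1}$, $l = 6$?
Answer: $21$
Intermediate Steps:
$F{\left(P,S \right)} = -1$
$f{\left(R \right)} = \sqrt{R} \left(6 + R\right)$
$f{\left(1 \right)} F{\left(6,l \right)} \left(-3\right) = \sqrt{1} \left(6 + 1\right) \left(-1\right) \left(-3\right) = 1 \cdot 7 \left(-1\right) \left(-3\right) = 7 \left(-1\right) \left(-3\right) = \left(-7\right) \left(-3\right) = 21$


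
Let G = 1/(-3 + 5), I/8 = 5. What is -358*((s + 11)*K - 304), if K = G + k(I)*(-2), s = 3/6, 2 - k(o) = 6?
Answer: 147675/2 ≈ 73838.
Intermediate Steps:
I = 40 (I = 8*5 = 40)
G = ½ (G = 1/2 = ½ ≈ 0.50000)
k(o) = -4 (k(o) = 2 - 1*6 = 2 - 6 = -4)
s = ½ (s = 3*(⅙) = ½ ≈ 0.50000)
K = 17/2 (K = ½ - 4*(-2) = ½ + 8 = 17/2 ≈ 8.5000)
-358*((s + 11)*K - 304) = -358*((½ + 11)*(17/2) - 304) = -358*((23/2)*(17/2) - 304) = -358*(391/4 - 304) = -358*(-825/4) = 147675/2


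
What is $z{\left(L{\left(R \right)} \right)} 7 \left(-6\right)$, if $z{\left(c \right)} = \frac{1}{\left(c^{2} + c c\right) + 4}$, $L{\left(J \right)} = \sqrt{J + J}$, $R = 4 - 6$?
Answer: $\frac{21}{2} \approx 10.5$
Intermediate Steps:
$R = -2$ ($R = 4 - 6 = -2$)
$L{\left(J \right)} = \sqrt{2} \sqrt{J}$ ($L{\left(J \right)} = \sqrt{2 J} = \sqrt{2} \sqrt{J}$)
$z{\left(c \right)} = \frac{1}{4 + 2 c^{2}}$ ($z{\left(c \right)} = \frac{1}{\left(c^{2} + c^{2}\right) + 4} = \frac{1}{2 c^{2} + 4} = \frac{1}{4 + 2 c^{2}}$)
$z{\left(L{\left(R \right)} \right)} 7 \left(-6\right) = \frac{1}{2 \left(2 + \left(\sqrt{2} \sqrt{-2}\right)^{2}\right)} 7 \left(-6\right) = \frac{1}{2 \left(2 + \left(\sqrt{2} i \sqrt{2}\right)^{2}\right)} 7 \left(-6\right) = \frac{1}{2 \left(2 + \left(2 i\right)^{2}\right)} 7 \left(-6\right) = \frac{1}{2 \left(2 - 4\right)} 7 \left(-6\right) = \frac{1}{2 \left(-2\right)} 7 \left(-6\right) = \frac{1}{2} \left(- \frac{1}{2}\right) 7 \left(-6\right) = \left(- \frac{1}{4}\right) 7 \left(-6\right) = \left(- \frac{7}{4}\right) \left(-6\right) = \frac{21}{2}$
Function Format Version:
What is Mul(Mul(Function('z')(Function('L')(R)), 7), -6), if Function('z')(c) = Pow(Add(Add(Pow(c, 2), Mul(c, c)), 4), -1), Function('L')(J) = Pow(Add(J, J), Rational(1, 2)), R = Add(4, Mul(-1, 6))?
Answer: Rational(21, 2) ≈ 10.500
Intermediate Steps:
R = -2 (R = Add(4, -6) = -2)
Function('L')(J) = Mul(Pow(2, Rational(1, 2)), Pow(J, Rational(1, 2))) (Function('L')(J) = Pow(Mul(2, J), Rational(1, 2)) = Mul(Pow(2, Rational(1, 2)), Pow(J, Rational(1, 2))))
Function('z')(c) = Pow(Add(4, Mul(2, Pow(c, 2))), -1) (Function('z')(c) = Pow(Add(Add(Pow(c, 2), Pow(c, 2)), 4), -1) = Pow(Add(Mul(2, Pow(c, 2)), 4), -1) = Pow(Add(4, Mul(2, Pow(c, 2))), -1))
Mul(Mul(Function('z')(Function('L')(R)), 7), -6) = Mul(Mul(Mul(Rational(1, 2), Pow(Add(2, Pow(Mul(Pow(2, Rational(1, 2)), Pow(-2, Rational(1, 2))), 2)), -1)), 7), -6) = Mul(Mul(Mul(Rational(1, 2), Pow(Add(2, Pow(Mul(Pow(2, Rational(1, 2)), Mul(I, Pow(2, Rational(1, 2)))), 2)), -1)), 7), -6) = Mul(Mul(Mul(Rational(1, 2), Pow(Add(2, Pow(Mul(2, I), 2)), -1)), 7), -6) = Mul(Mul(Mul(Rational(1, 2), Pow(Add(2, -4), -1)), 7), -6) = Mul(Mul(Mul(Rational(1, 2), Pow(-2, -1)), 7), -6) = Mul(Mul(Mul(Rational(1, 2), Rational(-1, 2)), 7), -6) = Mul(Mul(Rational(-1, 4), 7), -6) = Mul(Rational(-7, 4), -6) = Rational(21, 2)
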